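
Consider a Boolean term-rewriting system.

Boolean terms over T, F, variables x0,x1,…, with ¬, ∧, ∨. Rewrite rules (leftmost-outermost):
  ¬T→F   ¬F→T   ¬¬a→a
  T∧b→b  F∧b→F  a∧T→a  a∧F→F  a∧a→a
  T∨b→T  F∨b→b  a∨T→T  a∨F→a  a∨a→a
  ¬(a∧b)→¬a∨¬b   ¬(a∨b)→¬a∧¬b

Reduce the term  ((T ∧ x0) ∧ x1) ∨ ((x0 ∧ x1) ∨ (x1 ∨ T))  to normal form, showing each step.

Answer: normal form = T  (in 4 steps)

Reduction:
  start: ((T ∧ x0) ∧ x1) ∨ ((x0 ∧ x1) ∨ (x1 ∨ T))
  [1] (x0 ∧ x1) ∨ ((x0 ∧ x1) ∨ (x1 ∨ T))
  [2] (x0 ∧ x1) ∨ ((x0 ∧ x1) ∨ T)
  [3] (x0 ∧ x1) ∨ T
  [4] T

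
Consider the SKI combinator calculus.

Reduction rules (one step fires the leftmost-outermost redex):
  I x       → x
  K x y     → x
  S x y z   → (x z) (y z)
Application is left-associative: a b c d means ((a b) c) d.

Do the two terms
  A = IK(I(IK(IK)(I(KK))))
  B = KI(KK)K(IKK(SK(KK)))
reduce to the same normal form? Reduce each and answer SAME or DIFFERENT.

Term A:
  start: IK(I(IK(IK)(I(KK))))
  step 1: K(I(IK(IK)(I(KK))))
  step 2: K(IK(IK)(I(KK)))
  step 3: K(K(IK)(I(KK)))
  step 4: K(IK)
  step 5: KK

Term B:
  start: KI(KK)K(IKK(SK(KK)))
  step 1: IK(IKK(SK(KK)))
  step 2: K(IKK(SK(KK)))
  step 3: K(KK(SK(KK)))
  step 4: KK

Answer: SAME — A ⇓ KK, B ⇓ KK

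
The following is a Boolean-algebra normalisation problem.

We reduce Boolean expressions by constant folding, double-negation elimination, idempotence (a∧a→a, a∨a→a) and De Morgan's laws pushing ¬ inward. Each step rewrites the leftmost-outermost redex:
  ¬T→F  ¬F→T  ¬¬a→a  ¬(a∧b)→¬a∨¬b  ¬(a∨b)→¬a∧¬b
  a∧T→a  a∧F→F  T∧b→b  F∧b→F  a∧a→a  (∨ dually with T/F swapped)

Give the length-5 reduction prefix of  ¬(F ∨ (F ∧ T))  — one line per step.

Answer: after 5 steps: T ∨ ¬T

Working:
  start: ¬(F ∨ (F ∧ T))
  →1  ¬F ∧ ¬(F ∧ T)
  →2  T ∧ ¬(F ∧ T)
  →3  ¬(F ∧ T)
  →4  ¬F ∨ ¬T
  →5  T ∨ ¬T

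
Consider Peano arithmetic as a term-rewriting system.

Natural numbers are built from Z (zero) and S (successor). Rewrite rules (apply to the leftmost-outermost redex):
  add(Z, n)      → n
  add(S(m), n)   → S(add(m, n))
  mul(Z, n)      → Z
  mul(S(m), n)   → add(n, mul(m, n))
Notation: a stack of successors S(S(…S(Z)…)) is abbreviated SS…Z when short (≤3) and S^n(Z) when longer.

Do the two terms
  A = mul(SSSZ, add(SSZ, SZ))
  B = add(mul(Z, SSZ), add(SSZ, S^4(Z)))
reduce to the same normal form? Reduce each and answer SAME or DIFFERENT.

Term A:
  start: mul(SSSZ, add(SSZ, SZ))
  →1  add(add(SSZ, SZ), mul(SSZ, add(SSZ, SZ)))
  →2  add(S(add(SZ, SZ)), mul(SSZ, add(SSZ, SZ)))
  →3  S(add(add(SZ, SZ), mul(SSZ, add(SSZ, SZ))))
  →4  S(add(S(add(Z, SZ)), mul(SSZ, add(SSZ, SZ))))
  →5  S(S(add(add(Z, SZ), mul(SSZ, add(SSZ, SZ)))))
  →6  S(S(add(SZ, mul(SSZ, add(SSZ, SZ)))))
  →7  S(S(S(add(Z, mul(SSZ, add(SSZ, SZ))))))
  →8  S(S(S(mul(SSZ, add(SSZ, SZ)))))
  →9  S(S(S(add(add(SSZ, SZ), mul(SZ, add(SSZ, SZ))))))
  →10  S(S(S(add(S(add(SZ, SZ)), mul(SZ, add(SSZ, SZ))))))
  →11  S(S(S(S(add(add(SZ, SZ), mul(SZ, add(SSZ, SZ)))))))
  →12  S(S(S(S(add(S(add(Z, SZ)), mul(SZ, add(SSZ, SZ)))))))
  →13  S(S(S(S(S(add(add(Z, SZ), mul(SZ, add(SSZ, SZ))))))))
  →14  S(S(S(S(S(add(SZ, mul(SZ, add(SSZ, SZ))))))))
  →15  S(S(S(S(S(S(add(Z, mul(SZ, add(SSZ, SZ)))))))))
  →16  S(S(S(S(S(S(mul(SZ, add(SSZ, SZ))))))))
  →17  S(S(S(S(S(S(add(add(SSZ, SZ), mul(Z, add(SSZ, SZ)))))))))
  →18  S(S(S(S(S(S(add(S(add(SZ, SZ)), mul(Z, add(SSZ, SZ)))))))))
  →19  S(S(S(S(S(S(S(add(add(SZ, SZ), mul(Z, add(SSZ, SZ))))))))))
  →20  S(S(S(S(S(S(S(add(S(add(Z, SZ)), mul(Z, add(SSZ, SZ))))))))))
  →21  S(S(S(S(S(S(S(S(add(add(Z, SZ), mul(Z, add(SSZ, SZ)))))))))))
  →22  S(S(S(S(S(S(S(S(add(SZ, mul(Z, add(SSZ, SZ)))))))))))
  →23  S(S(S(S(S(S(S(S(S(add(Z, mul(Z, add(SSZ, SZ))))))))))))
  →24  S(S(S(S(S(S(S(S(S(mul(Z, add(SSZ, SZ)))))))))))
  →25  S^9(Z)

Term B:
  start: add(mul(Z, SSZ), add(SSZ, S^4(Z)))
  →1  add(Z, add(SSZ, S^4(Z)))
  →2  add(SSZ, S^4(Z))
  →3  S(add(SZ, S^4(Z)))
  →4  S(S(add(Z, S^4(Z))))
  →5  S^6(Z)

Answer: DIFFERENT — A ⇓ S^9(Z), B ⇓ S^6(Z)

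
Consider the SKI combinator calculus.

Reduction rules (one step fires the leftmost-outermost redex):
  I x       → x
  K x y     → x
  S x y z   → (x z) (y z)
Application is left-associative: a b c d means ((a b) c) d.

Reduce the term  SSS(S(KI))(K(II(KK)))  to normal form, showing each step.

Answer: normal form = KK  (in 8 steps)

Derivation:
  start: SSS(S(KI))(K(II(KK)))
  →1  S(S(KI))(S(S(KI)))(K(II(KK)))
  →2  S(KI)(K(II(KK)))(S(S(KI))(K(II(KK))))
  →3  KI(S(S(KI))(K(II(KK))))(K(II(KK))(S(S(KI))(K(II(KK)))))
  →4  I(K(II(KK))(S(S(KI))(K(II(KK)))))
  →5  K(II(KK))(S(S(KI))(K(II(KK))))
  →6  II(KK)
  →7  I(KK)
  →8  KK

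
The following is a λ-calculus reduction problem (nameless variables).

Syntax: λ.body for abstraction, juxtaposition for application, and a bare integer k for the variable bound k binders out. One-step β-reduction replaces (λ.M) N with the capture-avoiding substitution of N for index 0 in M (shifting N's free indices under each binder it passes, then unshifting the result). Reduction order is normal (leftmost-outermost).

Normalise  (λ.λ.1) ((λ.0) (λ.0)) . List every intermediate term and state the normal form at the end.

  start: (λ.λ.1) ((λ.0) (λ.0))
  [1] λ.(λ.0) (λ.0)
  [2] λ.λ.0

Answer: normal form = λ.λ.0  (in 2 steps)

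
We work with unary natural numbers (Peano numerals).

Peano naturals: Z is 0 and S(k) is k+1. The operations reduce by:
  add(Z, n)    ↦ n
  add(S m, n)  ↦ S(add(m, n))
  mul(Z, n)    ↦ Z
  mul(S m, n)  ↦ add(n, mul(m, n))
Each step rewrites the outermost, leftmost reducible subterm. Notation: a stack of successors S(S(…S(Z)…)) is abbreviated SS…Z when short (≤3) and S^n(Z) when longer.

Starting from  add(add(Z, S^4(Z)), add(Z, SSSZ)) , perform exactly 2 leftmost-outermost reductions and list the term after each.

  start: add(add(Z, S^4(Z)), add(Z, SSSZ))
  →1  add(S^4(Z), add(Z, SSSZ))
  →2  S(add(SSSZ, add(Z, SSSZ)))

Answer: after 2 steps: S(add(SSSZ, add(Z, SSSZ)))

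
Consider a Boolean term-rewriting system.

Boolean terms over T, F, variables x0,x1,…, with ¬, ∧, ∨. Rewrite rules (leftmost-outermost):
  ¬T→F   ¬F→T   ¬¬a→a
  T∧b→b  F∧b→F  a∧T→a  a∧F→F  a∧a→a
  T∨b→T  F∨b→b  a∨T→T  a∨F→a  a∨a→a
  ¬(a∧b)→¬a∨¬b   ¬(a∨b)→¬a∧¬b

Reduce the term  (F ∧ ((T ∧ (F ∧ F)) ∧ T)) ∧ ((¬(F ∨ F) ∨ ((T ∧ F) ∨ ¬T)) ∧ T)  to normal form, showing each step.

  start: (F ∧ ((T ∧ (F ∧ F)) ∧ T)) ∧ ((¬(F ∨ F) ∨ ((T ∧ F) ∨ ¬T)) ∧ T)
  step 1: F ∧ ((¬(F ∨ F) ∨ ((T ∧ F) ∨ ¬T)) ∧ T)
  step 2: F

Answer: normal form = F  (in 2 steps)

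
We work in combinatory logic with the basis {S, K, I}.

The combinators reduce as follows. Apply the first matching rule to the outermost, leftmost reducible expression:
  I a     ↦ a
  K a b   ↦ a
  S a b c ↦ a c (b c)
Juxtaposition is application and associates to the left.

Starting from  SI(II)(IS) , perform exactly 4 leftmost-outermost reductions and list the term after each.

Answer: after 4 steps: S(I(IS))

Working:
  start: SI(II)(IS)
  [1] I(IS)(II(IS))
  [2] IS(II(IS))
  [3] S(II(IS))
  [4] S(I(IS))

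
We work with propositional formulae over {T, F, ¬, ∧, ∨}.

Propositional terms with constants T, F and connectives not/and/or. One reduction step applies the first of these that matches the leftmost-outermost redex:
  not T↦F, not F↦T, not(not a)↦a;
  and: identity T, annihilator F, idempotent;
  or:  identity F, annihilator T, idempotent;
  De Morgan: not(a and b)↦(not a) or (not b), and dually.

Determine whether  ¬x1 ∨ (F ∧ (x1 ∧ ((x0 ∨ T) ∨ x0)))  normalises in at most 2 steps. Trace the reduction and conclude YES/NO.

  start: ¬x1 ∨ (F ∧ (x1 ∧ ((x0 ∨ T) ∨ x0)))
  →1  ¬x1 ∨ F
  →2  ¬x1

Answer: YES — reaches normal form ¬x1 in 2 ≤ 2 steps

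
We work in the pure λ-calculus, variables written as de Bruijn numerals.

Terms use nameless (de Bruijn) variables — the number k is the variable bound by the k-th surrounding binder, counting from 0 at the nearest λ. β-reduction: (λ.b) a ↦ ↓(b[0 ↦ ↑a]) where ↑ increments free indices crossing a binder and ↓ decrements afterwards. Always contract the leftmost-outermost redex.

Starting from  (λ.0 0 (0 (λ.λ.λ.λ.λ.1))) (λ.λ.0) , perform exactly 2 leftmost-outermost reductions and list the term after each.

Answer: after 2 steps: (λ.0) ((λ.λ.0) (λ.λ.λ.λ.λ.1))

Derivation:
  start: (λ.0 0 (0 (λ.λ.λ.λ.λ.1))) (λ.λ.0)
  step 1: (λ.λ.0) (λ.λ.0) ((λ.λ.0) (λ.λ.λ.λ.λ.1))
  step 2: (λ.0) ((λ.λ.0) (λ.λ.λ.λ.λ.1))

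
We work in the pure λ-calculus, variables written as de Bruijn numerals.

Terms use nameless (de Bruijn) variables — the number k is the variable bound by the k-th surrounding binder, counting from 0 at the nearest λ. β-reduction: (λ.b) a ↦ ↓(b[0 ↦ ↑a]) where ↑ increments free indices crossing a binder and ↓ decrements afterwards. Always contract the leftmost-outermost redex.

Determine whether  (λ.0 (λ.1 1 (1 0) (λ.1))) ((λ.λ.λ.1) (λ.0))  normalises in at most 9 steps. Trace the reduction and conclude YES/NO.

Answer: YES — reaches normal form λ.λ.λ.λ.2 in 8 ≤ 9 steps

Reduction:
  start: (λ.0 (λ.1 1 (1 0) (λ.1))) ((λ.λ.λ.1) (λ.0))
  →1  (λ.λ.λ.1) (λ.0) (λ.(λ.λ.λ.1) (λ.0) ((λ.λ.λ.1) (λ.0)) ((λ.λ.λ.1) (λ.0) 0) (λ.1))
  →2  (λ.λ.1) (λ.(λ.λ.λ.1) (λ.0) ((λ.λ.λ.1) (λ.0)) ((λ.λ.λ.1) (λ.0) 0) (λ.1))
  →3  λ.λ.(λ.λ.λ.1) (λ.0) ((λ.λ.λ.1) (λ.0)) ((λ.λ.λ.1) (λ.0) 0) (λ.1)
  →4  λ.λ.(λ.λ.1) ((λ.λ.λ.1) (λ.0)) ((λ.λ.λ.1) (λ.0) 0) (λ.1)
  →5  λ.λ.(λ.(λ.λ.λ.1) (λ.0)) ((λ.λ.λ.1) (λ.0) 0) (λ.1)
  →6  λ.λ.(λ.λ.λ.1) (λ.0) (λ.1)
  →7  λ.λ.(λ.λ.1) (λ.1)
  →8  λ.λ.λ.λ.2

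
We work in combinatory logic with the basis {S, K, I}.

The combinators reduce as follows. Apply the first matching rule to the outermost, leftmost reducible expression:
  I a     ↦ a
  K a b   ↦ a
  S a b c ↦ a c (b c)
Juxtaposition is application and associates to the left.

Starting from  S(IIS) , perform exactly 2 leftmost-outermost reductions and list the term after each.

Answer: after 2 steps: SS

Working:
  start: S(IIS)
  →1  S(IS)
  →2  SS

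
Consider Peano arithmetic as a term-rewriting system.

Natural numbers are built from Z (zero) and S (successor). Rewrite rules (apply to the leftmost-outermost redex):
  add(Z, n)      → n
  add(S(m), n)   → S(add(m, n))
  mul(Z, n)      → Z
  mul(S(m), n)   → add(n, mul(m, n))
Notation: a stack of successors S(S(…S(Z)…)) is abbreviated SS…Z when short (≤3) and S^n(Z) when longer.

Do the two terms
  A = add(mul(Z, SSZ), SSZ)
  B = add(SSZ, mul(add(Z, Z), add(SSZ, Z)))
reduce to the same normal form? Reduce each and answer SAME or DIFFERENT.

Term A:
  start: add(mul(Z, SSZ), SSZ)
  step 1: add(Z, SSZ)
  step 2: SSZ

Term B:
  start: add(SSZ, mul(add(Z, Z), add(SSZ, Z)))
  step 1: S(add(SZ, mul(add(Z, Z), add(SSZ, Z))))
  step 2: S(S(add(Z, mul(add(Z, Z), add(SSZ, Z)))))
  step 3: S(S(mul(add(Z, Z), add(SSZ, Z))))
  step 4: S(S(mul(Z, add(SSZ, Z))))
  step 5: SSZ

Answer: SAME — A ⇓ SSZ, B ⇓ SSZ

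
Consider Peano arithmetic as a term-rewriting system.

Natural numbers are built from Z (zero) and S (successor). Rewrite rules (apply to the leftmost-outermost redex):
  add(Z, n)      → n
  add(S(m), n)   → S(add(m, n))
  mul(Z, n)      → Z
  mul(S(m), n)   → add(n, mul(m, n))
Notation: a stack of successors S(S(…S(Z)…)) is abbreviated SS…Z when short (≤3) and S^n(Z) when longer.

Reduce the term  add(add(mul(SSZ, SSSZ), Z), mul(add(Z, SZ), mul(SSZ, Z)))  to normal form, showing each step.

Answer: normal form = S^6(Z)  (in 34 steps)

Reduction:
  start: add(add(mul(SSZ, SSSZ), Z), mul(add(Z, SZ), mul(SSZ, Z)))
  →1  add(add(add(SSSZ, mul(SZ, SSSZ)), Z), mul(add(Z, SZ), mul(SSZ, Z)))
  →2  add(add(S(add(SSZ, mul(SZ, SSSZ))), Z), mul(add(Z, SZ), mul(SSZ, Z)))
  →3  add(S(add(add(SSZ, mul(SZ, SSSZ)), Z)), mul(add(Z, SZ), mul(SSZ, Z)))
  →4  S(add(add(add(SSZ, mul(SZ, SSSZ)), Z), mul(add(Z, SZ), mul(SSZ, Z))))
  →5  S(add(add(S(add(SZ, mul(SZ, SSSZ))), Z), mul(add(Z, SZ), mul(SSZ, Z))))
  →6  S(add(S(add(add(SZ, mul(SZ, SSSZ)), Z)), mul(add(Z, SZ), mul(SSZ, Z))))
  →7  S(S(add(add(add(SZ, mul(SZ, SSSZ)), Z), mul(add(Z, SZ), mul(SSZ, Z)))))
  →8  S(S(add(add(S(add(Z, mul(SZ, SSSZ))), Z), mul(add(Z, SZ), mul(SSZ, Z)))))
  →9  S(S(add(S(add(add(Z, mul(SZ, SSSZ)), Z)), mul(add(Z, SZ), mul(SSZ, Z)))))
  →10  S(S(S(add(add(add(Z, mul(SZ, SSSZ)), Z), mul(add(Z, SZ), mul(SSZ, Z))))))
  →11  S(S(S(add(add(mul(SZ, SSSZ), Z), mul(add(Z, SZ), mul(SSZ, Z))))))
  →12  S(S(S(add(add(add(SSSZ, mul(Z, SSSZ)), Z), mul(add(Z, SZ), mul(SSZ, Z))))))
  →13  S(S(S(add(add(S(add(SSZ, mul(Z, SSSZ))), Z), mul(add(Z, SZ), mul(SSZ, Z))))))
  →14  S(S(S(add(S(add(add(SSZ, mul(Z, SSSZ)), Z)), mul(add(Z, SZ), mul(SSZ, Z))))))
  →15  S(S(S(S(add(add(add(SSZ, mul(Z, SSSZ)), Z), mul(add(Z, SZ), mul(SSZ, Z)))))))
  →16  S(S(S(S(add(add(S(add(SZ, mul(Z, SSSZ))), Z), mul(add(Z, SZ), mul(SSZ, Z)))))))
  →17  S(S(S(S(add(S(add(add(SZ, mul(Z, SSSZ)), Z)), mul(add(Z, SZ), mul(SSZ, Z)))))))
  →18  S(S(S(S(S(add(add(add(SZ, mul(Z, SSSZ)), Z), mul(add(Z, SZ), mul(SSZ, Z))))))))
  →19  S(S(S(S(S(add(add(S(add(Z, mul(Z, SSSZ))), Z), mul(add(Z, SZ), mul(SSZ, Z))))))))
  →20  S(S(S(S(S(add(S(add(add(Z, mul(Z, SSSZ)), Z)), mul(add(Z, SZ), mul(SSZ, Z))))))))
  →21  S(S(S(S(S(S(add(add(add(Z, mul(Z, SSSZ)), Z), mul(add(Z, SZ), mul(SSZ, Z)))))))))
  →22  S(S(S(S(S(S(add(add(mul(Z, SSSZ), Z), mul(add(Z, SZ), mul(SSZ, Z)))))))))
  →23  S(S(S(S(S(S(add(add(Z, Z), mul(add(Z, SZ), mul(SSZ, Z)))))))))
  →24  S(S(S(S(S(S(add(Z, mul(add(Z, SZ), mul(SSZ, Z)))))))))
  →25  S(S(S(S(S(S(mul(add(Z, SZ), mul(SSZ, Z))))))))
  →26  S(S(S(S(S(S(mul(SZ, mul(SSZ, Z))))))))
  →27  S(S(S(S(S(S(add(mul(SSZ, Z), mul(Z, mul(SSZ, Z)))))))))
  →28  S(S(S(S(S(S(add(add(Z, mul(SZ, Z)), mul(Z, mul(SSZ, Z)))))))))
  →29  S(S(S(S(S(S(add(mul(SZ, Z), mul(Z, mul(SSZ, Z)))))))))
  →30  S(S(S(S(S(S(add(add(Z, mul(Z, Z)), mul(Z, mul(SSZ, Z)))))))))
  →31  S(S(S(S(S(S(add(mul(Z, Z), mul(Z, mul(SSZ, Z)))))))))
  →32  S(S(S(S(S(S(add(Z, mul(Z, mul(SSZ, Z)))))))))
  →33  S(S(S(S(S(S(mul(Z, mul(SSZ, Z))))))))
  →34  S^6(Z)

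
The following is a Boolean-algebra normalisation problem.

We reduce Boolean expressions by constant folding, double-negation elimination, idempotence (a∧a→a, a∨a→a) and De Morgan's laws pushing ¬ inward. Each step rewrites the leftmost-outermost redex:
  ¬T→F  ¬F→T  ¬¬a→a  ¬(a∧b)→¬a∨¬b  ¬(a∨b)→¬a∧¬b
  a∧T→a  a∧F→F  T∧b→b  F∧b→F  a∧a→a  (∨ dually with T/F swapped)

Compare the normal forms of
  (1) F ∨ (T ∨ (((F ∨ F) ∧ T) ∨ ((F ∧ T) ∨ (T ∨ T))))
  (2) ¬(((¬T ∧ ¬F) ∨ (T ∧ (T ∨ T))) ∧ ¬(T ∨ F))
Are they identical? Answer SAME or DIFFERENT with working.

Term A:
  start: F ∨ (T ∨ (((F ∨ F) ∧ T) ∨ ((F ∧ T) ∨ (T ∨ T))))
  →1  T ∨ (((F ∨ F) ∧ T) ∨ ((F ∧ T) ∨ (T ∨ T)))
  →2  T

Term B:
  start: ¬(((¬T ∧ ¬F) ∨ (T ∧ (T ∨ T))) ∧ ¬(T ∨ F))
  →1  ¬((¬T ∧ ¬F) ∨ (T ∧ (T ∨ T))) ∨ ¬¬(T ∨ F)
  →2  (¬(¬T ∧ ¬F) ∧ ¬(T ∧ (T ∨ T))) ∨ ¬¬(T ∨ F)
  →3  ((¬¬T ∨ ¬¬F) ∧ ¬(T ∧ (T ∨ T))) ∨ ¬¬(T ∨ F)
  →4  ((T ∨ ¬¬F) ∧ ¬(T ∧ (T ∨ T))) ∨ ¬¬(T ∨ F)
  →5  (T ∧ ¬(T ∧ (T ∨ T))) ∨ ¬¬(T ∨ F)
  →6  ¬(T ∧ (T ∨ T)) ∨ ¬¬(T ∨ F)
  →7  (¬T ∨ ¬(T ∨ T)) ∨ ¬¬(T ∨ F)
  →8  (F ∨ ¬(T ∨ T)) ∨ ¬¬(T ∨ F)
  →9  ¬(T ∨ T) ∨ ¬¬(T ∨ F)
  →10  (¬T ∧ ¬T) ∨ ¬¬(T ∨ F)
  →11  ¬T ∨ ¬¬(T ∨ F)
  →12  F ∨ ¬¬(T ∨ F)
  →13  ¬¬(T ∨ F)
  →14  T ∨ F
  →15  T

Answer: SAME — A ⇓ T, B ⇓ T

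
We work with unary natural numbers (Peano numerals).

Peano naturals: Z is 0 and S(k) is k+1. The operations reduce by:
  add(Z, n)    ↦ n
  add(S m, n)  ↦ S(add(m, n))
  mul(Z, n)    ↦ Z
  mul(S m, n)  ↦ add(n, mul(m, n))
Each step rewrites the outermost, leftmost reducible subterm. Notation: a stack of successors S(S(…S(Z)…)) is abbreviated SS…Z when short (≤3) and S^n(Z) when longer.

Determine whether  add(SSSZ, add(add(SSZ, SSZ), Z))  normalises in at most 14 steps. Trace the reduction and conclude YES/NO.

  start: add(SSSZ, add(add(SSZ, SSZ), Z))
  step 1: S(add(SSZ, add(add(SSZ, SSZ), Z)))
  step 2: S(S(add(SZ, add(add(SSZ, SSZ), Z))))
  step 3: S(S(S(add(Z, add(add(SSZ, SSZ), Z)))))
  step 4: S(S(S(add(add(SSZ, SSZ), Z))))
  step 5: S(S(S(add(S(add(SZ, SSZ)), Z))))
  step 6: S(S(S(S(add(add(SZ, SSZ), Z)))))
  step 7: S(S(S(S(add(S(add(Z, SSZ)), Z)))))
  step 8: S(S(S(S(S(add(add(Z, SSZ), Z))))))
  step 9: S(S(S(S(S(add(SSZ, Z))))))
  step 10: S(S(S(S(S(S(add(SZ, Z)))))))
  step 11: S(S(S(S(S(S(S(add(Z, Z))))))))
  step 12: S^7(Z)

Answer: YES — reaches normal form S^7(Z) in 12 ≤ 14 steps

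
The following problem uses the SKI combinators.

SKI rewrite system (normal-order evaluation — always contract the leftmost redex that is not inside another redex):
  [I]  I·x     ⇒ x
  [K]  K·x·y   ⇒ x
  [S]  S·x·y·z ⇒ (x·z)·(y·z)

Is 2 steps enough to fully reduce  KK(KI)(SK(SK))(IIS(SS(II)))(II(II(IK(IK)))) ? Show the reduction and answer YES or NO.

  start: KK(KI)(SK(SK))(IIS(SS(II)))(II(II(IK(IK))))
  step 1: K(SK(SK))(IIS(SS(II)))(II(II(IK(IK))))
  step 2: SK(SK)(II(II(IK(IK))))

Answer: NO — after 2 steps the term is SK(SK)(II(II(IK(IK)))), not yet normal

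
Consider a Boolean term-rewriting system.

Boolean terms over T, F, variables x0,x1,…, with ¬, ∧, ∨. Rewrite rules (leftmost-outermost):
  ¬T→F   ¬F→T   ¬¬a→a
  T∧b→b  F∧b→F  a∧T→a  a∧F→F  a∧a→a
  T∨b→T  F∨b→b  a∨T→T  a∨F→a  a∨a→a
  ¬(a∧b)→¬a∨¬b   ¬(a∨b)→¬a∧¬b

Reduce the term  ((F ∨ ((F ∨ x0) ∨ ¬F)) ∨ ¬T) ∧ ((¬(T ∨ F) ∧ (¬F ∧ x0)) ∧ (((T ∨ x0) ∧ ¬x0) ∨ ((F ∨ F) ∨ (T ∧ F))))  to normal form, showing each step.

  start: ((F ∨ ((F ∨ x0) ∨ ¬F)) ∨ ¬T) ∧ ((¬(T ∨ F) ∧ (¬F ∧ x0)) ∧ (((T ∨ x0) ∧ ¬x0) ∨ ((F ∨ F) ∨ (T ∧ F))))
  step 1: (((F ∨ x0) ∨ ¬F) ∨ ¬T) ∧ ((¬(T ∨ F) ∧ (¬F ∧ x0)) ∧ (((T ∨ x0) ∧ ¬x0) ∨ ((F ∨ F) ∨ (T ∧ F))))
  step 2: ((x0 ∨ ¬F) ∨ ¬T) ∧ ((¬(T ∨ F) ∧ (¬F ∧ x0)) ∧ (((T ∨ x0) ∧ ¬x0) ∨ ((F ∨ F) ∨ (T ∧ F))))
  step 3: ((x0 ∨ T) ∨ ¬T) ∧ ((¬(T ∨ F) ∧ (¬F ∧ x0)) ∧ (((T ∨ x0) ∧ ¬x0) ∨ ((F ∨ F) ∨ (T ∧ F))))
  step 4: (T ∨ ¬T) ∧ ((¬(T ∨ F) ∧ (¬F ∧ x0)) ∧ (((T ∨ x0) ∧ ¬x0) ∨ ((F ∨ F) ∨ (T ∧ F))))
  step 5: T ∧ ((¬(T ∨ F) ∧ (¬F ∧ x0)) ∧ (((T ∨ x0) ∧ ¬x0) ∨ ((F ∨ F) ∨ (T ∧ F))))
  step 6: (¬(T ∨ F) ∧ (¬F ∧ x0)) ∧ (((T ∨ x0) ∧ ¬x0) ∨ ((F ∨ F) ∨ (T ∧ F)))
  step 7: ((¬T ∧ ¬F) ∧ (¬F ∧ x0)) ∧ (((T ∨ x0) ∧ ¬x0) ∨ ((F ∨ F) ∨ (T ∧ F)))
  step 8: ((F ∧ ¬F) ∧ (¬F ∧ x0)) ∧ (((T ∨ x0) ∧ ¬x0) ∨ ((F ∨ F) ∨ (T ∧ F)))
  step 9: (F ∧ (¬F ∧ x0)) ∧ (((T ∨ x0) ∧ ¬x0) ∨ ((F ∨ F) ∨ (T ∧ F)))
  step 10: F ∧ (((T ∨ x0) ∧ ¬x0) ∨ ((F ∨ F) ∨ (T ∧ F)))
  step 11: F

Answer: normal form = F  (in 11 steps)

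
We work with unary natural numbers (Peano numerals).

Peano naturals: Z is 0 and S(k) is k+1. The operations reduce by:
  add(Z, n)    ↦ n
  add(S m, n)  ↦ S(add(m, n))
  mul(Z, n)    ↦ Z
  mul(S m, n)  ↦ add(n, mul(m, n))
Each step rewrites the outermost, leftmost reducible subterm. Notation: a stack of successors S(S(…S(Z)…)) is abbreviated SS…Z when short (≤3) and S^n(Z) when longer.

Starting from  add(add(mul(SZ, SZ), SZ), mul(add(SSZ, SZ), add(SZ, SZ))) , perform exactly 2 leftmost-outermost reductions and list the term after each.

  start: add(add(mul(SZ, SZ), SZ), mul(add(SSZ, SZ), add(SZ, SZ)))
  [1] add(add(add(SZ, mul(Z, SZ)), SZ), mul(add(SSZ, SZ), add(SZ, SZ)))
  [2] add(add(S(add(Z, mul(Z, SZ))), SZ), mul(add(SSZ, SZ), add(SZ, SZ)))

Answer: after 2 steps: add(add(S(add(Z, mul(Z, SZ))), SZ), mul(add(SSZ, SZ), add(SZ, SZ)))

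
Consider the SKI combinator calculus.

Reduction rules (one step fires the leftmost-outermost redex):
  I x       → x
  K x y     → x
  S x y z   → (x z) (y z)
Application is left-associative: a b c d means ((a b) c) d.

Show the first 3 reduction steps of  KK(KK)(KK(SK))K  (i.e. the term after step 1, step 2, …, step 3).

  start: KK(KK)(KK(SK))K
  [1] K(KK(SK))K
  [2] KK(SK)
  [3] K

Answer: after 3 steps: K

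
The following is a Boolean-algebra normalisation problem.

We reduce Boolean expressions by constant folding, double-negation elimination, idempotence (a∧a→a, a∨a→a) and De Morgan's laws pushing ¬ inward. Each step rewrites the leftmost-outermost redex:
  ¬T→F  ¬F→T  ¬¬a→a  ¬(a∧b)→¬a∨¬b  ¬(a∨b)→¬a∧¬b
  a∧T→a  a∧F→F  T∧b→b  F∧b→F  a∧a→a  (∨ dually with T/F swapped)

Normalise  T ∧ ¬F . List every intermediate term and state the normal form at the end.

  start: T ∧ ¬F
  [1] ¬F
  [2] T

Answer: normal form = T  (in 2 steps)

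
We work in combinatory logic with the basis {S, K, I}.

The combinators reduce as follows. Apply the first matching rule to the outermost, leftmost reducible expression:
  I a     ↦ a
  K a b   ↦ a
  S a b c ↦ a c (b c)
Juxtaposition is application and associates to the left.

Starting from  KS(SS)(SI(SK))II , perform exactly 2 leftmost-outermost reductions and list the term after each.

Answer: after 2 steps: SI(SK)I(II)

Working:
  start: KS(SS)(SI(SK))II
  [1] S(SI(SK))II
  [2] SI(SK)I(II)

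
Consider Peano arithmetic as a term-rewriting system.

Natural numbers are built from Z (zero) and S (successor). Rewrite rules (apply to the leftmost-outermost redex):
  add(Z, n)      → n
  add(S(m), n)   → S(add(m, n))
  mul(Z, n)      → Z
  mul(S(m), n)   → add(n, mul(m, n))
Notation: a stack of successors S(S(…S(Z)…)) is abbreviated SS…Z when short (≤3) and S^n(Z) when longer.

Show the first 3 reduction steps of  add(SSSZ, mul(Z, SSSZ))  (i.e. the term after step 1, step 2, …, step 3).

  start: add(SSSZ, mul(Z, SSSZ))
  →1  S(add(SSZ, mul(Z, SSSZ)))
  →2  S(S(add(SZ, mul(Z, SSSZ))))
  →3  S(S(S(add(Z, mul(Z, SSSZ)))))

Answer: after 3 steps: S(S(S(add(Z, mul(Z, SSSZ)))))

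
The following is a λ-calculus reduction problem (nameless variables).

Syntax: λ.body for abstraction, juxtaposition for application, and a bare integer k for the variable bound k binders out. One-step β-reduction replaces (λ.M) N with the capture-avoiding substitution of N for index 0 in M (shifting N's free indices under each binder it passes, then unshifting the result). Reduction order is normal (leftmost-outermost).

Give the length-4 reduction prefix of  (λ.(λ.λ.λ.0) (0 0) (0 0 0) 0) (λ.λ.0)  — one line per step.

  start: (λ.(λ.λ.λ.0) (0 0) (0 0 0) 0) (λ.λ.0)
  step 1: (λ.λ.λ.0) ((λ.λ.0) (λ.λ.0)) ((λ.λ.0) (λ.λ.0) (λ.λ.0)) (λ.λ.0)
  step 2: (λ.λ.0) ((λ.λ.0) (λ.λ.0) (λ.λ.0)) (λ.λ.0)
  step 3: (λ.0) (λ.λ.0)
  step 4: λ.λ.0

Answer: after 4 steps: λ.λ.0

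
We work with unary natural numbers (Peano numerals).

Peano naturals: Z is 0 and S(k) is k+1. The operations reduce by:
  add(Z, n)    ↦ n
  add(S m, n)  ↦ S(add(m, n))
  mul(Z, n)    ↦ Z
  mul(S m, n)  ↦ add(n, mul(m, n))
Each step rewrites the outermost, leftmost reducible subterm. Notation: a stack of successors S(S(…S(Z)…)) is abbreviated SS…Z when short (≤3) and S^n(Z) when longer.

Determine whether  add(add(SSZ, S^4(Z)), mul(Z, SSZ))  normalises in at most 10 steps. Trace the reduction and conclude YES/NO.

Answer: NO — after 10 steps the term is S(S(S(S(S(S(mul(Z, SSZ))))))), not yet normal

Reduction:
  start: add(add(SSZ, S^4(Z)), mul(Z, SSZ))
  step 1: add(S(add(SZ, S^4(Z))), mul(Z, SSZ))
  step 2: S(add(add(SZ, S^4(Z)), mul(Z, SSZ)))
  step 3: S(add(S(add(Z, S^4(Z))), mul(Z, SSZ)))
  step 4: S(S(add(add(Z, S^4(Z)), mul(Z, SSZ))))
  step 5: S(S(add(S^4(Z), mul(Z, SSZ))))
  step 6: S(S(S(add(SSSZ, mul(Z, SSZ)))))
  step 7: S(S(S(S(add(SSZ, mul(Z, SSZ))))))
  step 8: S(S(S(S(S(add(SZ, mul(Z, SSZ)))))))
  step 9: S(S(S(S(S(S(add(Z, mul(Z, SSZ))))))))
  step 10: S(S(S(S(S(S(mul(Z, SSZ)))))))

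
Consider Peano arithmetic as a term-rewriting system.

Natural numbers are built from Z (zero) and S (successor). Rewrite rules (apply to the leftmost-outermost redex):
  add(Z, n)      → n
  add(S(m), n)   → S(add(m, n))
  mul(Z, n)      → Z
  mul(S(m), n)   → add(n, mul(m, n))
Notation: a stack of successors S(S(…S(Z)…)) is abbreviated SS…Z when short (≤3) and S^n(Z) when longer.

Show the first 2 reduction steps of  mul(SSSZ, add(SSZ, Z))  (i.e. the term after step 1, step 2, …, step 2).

  start: mul(SSSZ, add(SSZ, Z))
  [1] add(add(SSZ, Z), mul(SSZ, add(SSZ, Z)))
  [2] add(S(add(SZ, Z)), mul(SSZ, add(SSZ, Z)))

Answer: after 2 steps: add(S(add(SZ, Z)), mul(SSZ, add(SSZ, Z)))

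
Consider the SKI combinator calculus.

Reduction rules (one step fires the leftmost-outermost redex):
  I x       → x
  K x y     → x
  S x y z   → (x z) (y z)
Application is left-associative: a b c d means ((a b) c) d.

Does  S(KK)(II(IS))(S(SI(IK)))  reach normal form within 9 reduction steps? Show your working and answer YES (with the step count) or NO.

Answer: YES — reaches normal form K(S(S(SIK))) in 6 ≤ 9 steps

Derivation:
  start: S(KK)(II(IS))(S(SI(IK)))
  [1] KK(S(SI(IK)))(II(IS)(S(SI(IK))))
  [2] K(II(IS)(S(SI(IK))))
  [3] K(I(IS)(S(SI(IK))))
  [4] K(IS(S(SI(IK))))
  [5] K(S(S(SI(IK))))
  [6] K(S(S(SIK)))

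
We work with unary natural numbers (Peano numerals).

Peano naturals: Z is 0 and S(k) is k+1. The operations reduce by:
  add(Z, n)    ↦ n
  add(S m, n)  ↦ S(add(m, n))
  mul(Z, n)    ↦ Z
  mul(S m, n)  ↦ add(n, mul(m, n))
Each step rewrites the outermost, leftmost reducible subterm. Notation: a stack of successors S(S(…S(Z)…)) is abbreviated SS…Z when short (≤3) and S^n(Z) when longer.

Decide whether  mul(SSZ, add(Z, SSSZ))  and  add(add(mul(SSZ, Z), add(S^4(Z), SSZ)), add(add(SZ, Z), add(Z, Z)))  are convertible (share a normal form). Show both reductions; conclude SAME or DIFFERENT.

Answer: DIFFERENT — A ⇓ S^6(Z), B ⇓ S^7(Z)

Derivation:
Term A:
  start: mul(SSZ, add(Z, SSSZ))
  →1  add(add(Z, SSSZ), mul(SZ, add(Z, SSSZ)))
  →2  add(SSSZ, mul(SZ, add(Z, SSSZ)))
  →3  S(add(SSZ, mul(SZ, add(Z, SSSZ))))
  →4  S(S(add(SZ, mul(SZ, add(Z, SSSZ)))))
  →5  S(S(S(add(Z, mul(SZ, add(Z, SSSZ))))))
  →6  S(S(S(mul(SZ, add(Z, SSSZ)))))
  →7  S(S(S(add(add(Z, SSSZ), mul(Z, add(Z, SSSZ))))))
  →8  S(S(S(add(SSSZ, mul(Z, add(Z, SSSZ))))))
  →9  S(S(S(S(add(SSZ, mul(Z, add(Z, SSSZ)))))))
  →10  S(S(S(S(S(add(SZ, mul(Z, add(Z, SSSZ))))))))
  →11  S(S(S(S(S(S(add(Z, mul(Z, add(Z, SSSZ)))))))))
  →12  S(S(S(S(S(S(mul(Z, add(Z, SSSZ))))))))
  →13  S^6(Z)

Term B:
  start: add(add(mul(SSZ, Z), add(S^4(Z), SSZ)), add(add(SZ, Z), add(Z, Z)))
  →1  add(add(add(Z, mul(SZ, Z)), add(S^4(Z), SSZ)), add(add(SZ, Z), add(Z, Z)))
  →2  add(add(mul(SZ, Z), add(S^4(Z), SSZ)), add(add(SZ, Z), add(Z, Z)))
  →3  add(add(add(Z, mul(Z, Z)), add(S^4(Z), SSZ)), add(add(SZ, Z), add(Z, Z)))
  →4  add(add(mul(Z, Z), add(S^4(Z), SSZ)), add(add(SZ, Z), add(Z, Z)))
  →5  add(add(Z, add(S^4(Z), SSZ)), add(add(SZ, Z), add(Z, Z)))
  →6  add(add(S^4(Z), SSZ), add(add(SZ, Z), add(Z, Z)))
  →7  add(S(add(SSSZ, SSZ)), add(add(SZ, Z), add(Z, Z)))
  →8  S(add(add(SSSZ, SSZ), add(add(SZ, Z), add(Z, Z))))
  →9  S(add(S(add(SSZ, SSZ)), add(add(SZ, Z), add(Z, Z))))
  →10  S(S(add(add(SSZ, SSZ), add(add(SZ, Z), add(Z, Z)))))
  →11  S(S(add(S(add(SZ, SSZ)), add(add(SZ, Z), add(Z, Z)))))
  →12  S(S(S(add(add(SZ, SSZ), add(add(SZ, Z), add(Z, Z))))))
  →13  S(S(S(add(S(add(Z, SSZ)), add(add(SZ, Z), add(Z, Z))))))
  →14  S(S(S(S(add(add(Z, SSZ), add(add(SZ, Z), add(Z, Z)))))))
  →15  S(S(S(S(add(SSZ, add(add(SZ, Z), add(Z, Z)))))))
  →16  S(S(S(S(S(add(SZ, add(add(SZ, Z), add(Z, Z))))))))
  →17  S(S(S(S(S(S(add(Z, add(add(SZ, Z), add(Z, Z)))))))))
  →18  S(S(S(S(S(S(add(add(SZ, Z), add(Z, Z))))))))
  →19  S(S(S(S(S(S(add(S(add(Z, Z)), add(Z, Z))))))))
  →20  S(S(S(S(S(S(S(add(add(Z, Z), add(Z, Z)))))))))
  →21  S(S(S(S(S(S(S(add(Z, add(Z, Z)))))))))
  →22  S(S(S(S(S(S(S(add(Z, Z))))))))
  →23  S^7(Z)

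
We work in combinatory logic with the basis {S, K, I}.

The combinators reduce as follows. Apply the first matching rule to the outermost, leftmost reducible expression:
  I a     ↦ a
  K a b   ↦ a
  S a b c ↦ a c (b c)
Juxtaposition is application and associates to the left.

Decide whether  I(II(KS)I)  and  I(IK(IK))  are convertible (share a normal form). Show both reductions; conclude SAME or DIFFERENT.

Term A:
  start: I(II(KS)I)
  step 1: II(KS)I
  step 2: I(KS)I
  step 3: KSI
  step 4: S

Term B:
  start: I(IK(IK))
  step 1: IK(IK)
  step 2: K(IK)
  step 3: KK

Answer: DIFFERENT — A ⇓ S, B ⇓ KK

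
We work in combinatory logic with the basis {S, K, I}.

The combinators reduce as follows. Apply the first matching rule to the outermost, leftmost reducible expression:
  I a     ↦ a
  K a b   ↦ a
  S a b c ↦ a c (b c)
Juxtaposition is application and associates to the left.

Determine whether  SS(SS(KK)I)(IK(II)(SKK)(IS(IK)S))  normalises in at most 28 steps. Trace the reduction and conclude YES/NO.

  start: SS(SS(KK)I)(IK(II)(SKK)(IS(IK)S))
  →1  S(IK(II)(SKK)(IS(IK)S))(SS(KK)I(IK(II)(SKK)(IS(IK)S)))
  →2  S(K(II)(SKK)(IS(IK)S))(SS(KK)I(IK(II)(SKK)(IS(IK)S)))
  →3  S(II(IS(IK)S))(SS(KK)I(IK(II)(SKK)(IS(IK)S)))
  →4  S(I(IS(IK)S))(SS(KK)I(IK(II)(SKK)(IS(IK)S)))
  →5  S(IS(IK)S)(SS(KK)I(IK(II)(SKK)(IS(IK)S)))
  →6  S(S(IK)S)(SS(KK)I(IK(II)(SKK)(IS(IK)S)))
  →7  S(SKS)(SS(KK)I(IK(II)(SKK)(IS(IK)S)))
  →8  S(SKS)(SI(KKI)(IK(II)(SKK)(IS(IK)S)))
  →9  S(SKS)(I(IK(II)(SKK)(IS(IK)S))(KKI(IK(II)(SKK)(IS(IK)S))))
  →10  S(SKS)(IK(II)(SKK)(IS(IK)S)(KKI(IK(II)(SKK)(IS(IK)S))))
  →11  S(SKS)(K(II)(SKK)(IS(IK)S)(KKI(IK(II)(SKK)(IS(IK)S))))
  →12  S(SKS)(II(IS(IK)S)(KKI(IK(II)(SKK)(IS(IK)S))))
  →13  S(SKS)(I(IS(IK)S)(KKI(IK(II)(SKK)(IS(IK)S))))
  →14  S(SKS)(IS(IK)S(KKI(IK(II)(SKK)(IS(IK)S))))
  →15  S(SKS)(S(IK)S(KKI(IK(II)(SKK)(IS(IK)S))))
  →16  S(SKS)(IK(KKI(IK(II)(SKK)(IS(IK)S)))(S(KKI(IK(II)(SKK)(IS(IK)S)))))
  →17  S(SKS)(K(KKI(IK(II)(SKK)(IS(IK)S)))(S(KKI(IK(II)(SKK)(IS(IK)S)))))
  →18  S(SKS)(KKI(IK(II)(SKK)(IS(IK)S)))
  →19  S(SKS)(K(IK(II)(SKK)(IS(IK)S)))
  →20  S(SKS)(K(K(II)(SKK)(IS(IK)S)))
  →21  S(SKS)(K(II(IS(IK)S)))
  →22  S(SKS)(K(I(IS(IK)S)))
  →23  S(SKS)(K(IS(IK)S))
  →24  S(SKS)(K(S(IK)S))
  →25  S(SKS)(K(SKS))

Answer: YES — reaches normal form S(SKS)(K(SKS)) in 25 ≤ 28 steps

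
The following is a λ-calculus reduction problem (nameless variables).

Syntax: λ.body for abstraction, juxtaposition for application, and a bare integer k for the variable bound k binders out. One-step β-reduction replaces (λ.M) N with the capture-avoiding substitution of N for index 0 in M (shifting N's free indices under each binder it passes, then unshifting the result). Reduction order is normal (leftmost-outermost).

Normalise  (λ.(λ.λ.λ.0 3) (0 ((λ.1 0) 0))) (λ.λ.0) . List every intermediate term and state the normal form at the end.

Answer: normal form = λ.λ.0 (λ.λ.0)  (in 2 steps)

Derivation:
  start: (λ.(λ.λ.λ.0 3) (0 ((λ.1 0) 0))) (λ.λ.0)
  step 1: (λ.λ.λ.0 (λ.λ.0)) ((λ.λ.0) ((λ.(λ.λ.0) 0) (λ.λ.0)))
  step 2: λ.λ.0 (λ.λ.0)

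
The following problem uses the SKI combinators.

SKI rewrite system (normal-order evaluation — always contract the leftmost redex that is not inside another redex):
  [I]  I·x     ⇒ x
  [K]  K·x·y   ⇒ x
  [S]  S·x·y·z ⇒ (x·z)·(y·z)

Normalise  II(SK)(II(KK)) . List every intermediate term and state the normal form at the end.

Answer: normal form = SK(KK)  (in 4 steps)

Derivation:
  start: II(SK)(II(KK))
  [1] I(SK)(II(KK))
  [2] SK(II(KK))
  [3] SK(I(KK))
  [4] SK(KK)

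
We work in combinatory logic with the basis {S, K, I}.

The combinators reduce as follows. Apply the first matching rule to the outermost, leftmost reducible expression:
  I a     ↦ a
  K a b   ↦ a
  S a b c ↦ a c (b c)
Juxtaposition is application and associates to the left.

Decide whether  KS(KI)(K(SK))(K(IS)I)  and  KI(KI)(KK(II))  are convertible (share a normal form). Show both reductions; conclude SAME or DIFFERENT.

Answer: DIFFERENT — A ⇓ S(K(SK))S, B ⇓ K

Reduction:
Term A:
  start: KS(KI)(K(SK))(K(IS)I)
  step 1: S(K(SK))(K(IS)I)
  step 2: S(K(SK))(IS)
  step 3: S(K(SK))S

Term B:
  start: KI(KI)(KK(II))
  step 1: I(KK(II))
  step 2: KK(II)
  step 3: K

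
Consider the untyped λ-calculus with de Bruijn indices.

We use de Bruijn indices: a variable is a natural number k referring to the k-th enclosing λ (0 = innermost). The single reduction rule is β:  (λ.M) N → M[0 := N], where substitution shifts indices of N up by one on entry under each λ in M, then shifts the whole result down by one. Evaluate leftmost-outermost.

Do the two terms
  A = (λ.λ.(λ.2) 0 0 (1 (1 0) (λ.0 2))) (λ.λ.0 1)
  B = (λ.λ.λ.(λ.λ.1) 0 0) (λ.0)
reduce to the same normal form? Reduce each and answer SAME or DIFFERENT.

Term A:
  start: (λ.λ.(λ.2) 0 0 (1 (1 0) (λ.0 2))) (λ.λ.0 1)
  →1  λ.(λ.λ.λ.0 1) 0 0 ((λ.λ.0 1) ((λ.λ.0 1) 0) (λ.0 (λ.λ.0 1)))
  →2  λ.(λ.λ.0 1) 0 ((λ.λ.0 1) ((λ.λ.0 1) 0) (λ.0 (λ.λ.0 1)))
  →3  λ.(λ.0 1) ((λ.λ.0 1) ((λ.λ.0 1) 0) (λ.0 (λ.λ.0 1)))
  →4  λ.(λ.λ.0 1) ((λ.λ.0 1) 0) (λ.0 (λ.λ.0 1)) 0
  →5  λ.(λ.0 ((λ.λ.0 1) 1)) (λ.0 (λ.λ.0 1)) 0
  →6  λ.(λ.0 (λ.λ.0 1)) ((λ.λ.0 1) 0) 0
  →7  λ.(λ.λ.0 1) 0 (λ.λ.0 1) 0
  →8  λ.(λ.0 1) (λ.λ.0 1) 0
  →9  λ.(λ.λ.0 1) 0 0
  →10  λ.(λ.0 1) 0
  →11  λ.0 0

Term B:
  start: (λ.λ.λ.(λ.λ.1) 0 0) (λ.0)
  →1  λ.λ.(λ.λ.1) 0 0
  →2  λ.λ.(λ.1) 0
  →3  λ.λ.0

Answer: DIFFERENT — A ⇓ λ.0 0, B ⇓ λ.λ.0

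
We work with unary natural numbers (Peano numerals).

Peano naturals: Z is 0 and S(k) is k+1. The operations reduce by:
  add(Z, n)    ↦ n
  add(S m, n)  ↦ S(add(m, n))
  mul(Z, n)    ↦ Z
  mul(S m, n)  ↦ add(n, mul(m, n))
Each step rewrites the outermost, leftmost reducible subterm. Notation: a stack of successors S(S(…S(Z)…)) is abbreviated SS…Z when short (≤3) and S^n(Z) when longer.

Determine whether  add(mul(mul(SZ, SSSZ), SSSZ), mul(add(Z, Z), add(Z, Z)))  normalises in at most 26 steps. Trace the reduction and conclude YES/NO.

Answer: NO — after 26 steps the term is S(S(S(S(S(S(S(S(add(S(add(Z, mul(add(Z, mul(Z, SSSZ)), SSSZ))), mul(add(Z, Z), add(Z, Z))))))))))), not yet normal

Working:
  start: add(mul(mul(SZ, SSSZ), SSSZ), mul(add(Z, Z), add(Z, Z)))
  [1] add(mul(add(SSSZ, mul(Z, SSSZ)), SSSZ), mul(add(Z, Z), add(Z, Z)))
  [2] add(mul(S(add(SSZ, mul(Z, SSSZ))), SSSZ), mul(add(Z, Z), add(Z, Z)))
  [3] add(add(SSSZ, mul(add(SSZ, mul(Z, SSSZ)), SSSZ)), mul(add(Z, Z), add(Z, Z)))
  [4] add(S(add(SSZ, mul(add(SSZ, mul(Z, SSSZ)), SSSZ))), mul(add(Z, Z), add(Z, Z)))
  [5] S(add(add(SSZ, mul(add(SSZ, mul(Z, SSSZ)), SSSZ)), mul(add(Z, Z), add(Z, Z))))
  [6] S(add(S(add(SZ, mul(add(SSZ, mul(Z, SSSZ)), SSSZ))), mul(add(Z, Z), add(Z, Z))))
  [7] S(S(add(add(SZ, mul(add(SSZ, mul(Z, SSSZ)), SSSZ)), mul(add(Z, Z), add(Z, Z)))))
  [8] S(S(add(S(add(Z, mul(add(SSZ, mul(Z, SSSZ)), SSSZ))), mul(add(Z, Z), add(Z, Z)))))
  [9] S(S(S(add(add(Z, mul(add(SSZ, mul(Z, SSSZ)), SSSZ)), mul(add(Z, Z), add(Z, Z))))))
  [10] S(S(S(add(mul(add(SSZ, mul(Z, SSSZ)), SSSZ), mul(add(Z, Z), add(Z, Z))))))
  [11] S(S(S(add(mul(S(add(SZ, mul(Z, SSSZ))), SSSZ), mul(add(Z, Z), add(Z, Z))))))
  [12] S(S(S(add(add(SSSZ, mul(add(SZ, mul(Z, SSSZ)), SSSZ)), mul(add(Z, Z), add(Z, Z))))))
  [13] S(S(S(add(S(add(SSZ, mul(add(SZ, mul(Z, SSSZ)), SSSZ))), mul(add(Z, Z), add(Z, Z))))))
  [14] S(S(S(S(add(add(SSZ, mul(add(SZ, mul(Z, SSSZ)), SSSZ)), mul(add(Z, Z), add(Z, Z)))))))
  [15] S(S(S(S(add(S(add(SZ, mul(add(SZ, mul(Z, SSSZ)), SSSZ))), mul(add(Z, Z), add(Z, Z)))))))
  [16] S(S(S(S(S(add(add(SZ, mul(add(SZ, mul(Z, SSSZ)), SSSZ)), mul(add(Z, Z), add(Z, Z))))))))
  [17] S(S(S(S(S(add(S(add(Z, mul(add(SZ, mul(Z, SSSZ)), SSSZ))), mul(add(Z, Z), add(Z, Z))))))))
  [18] S(S(S(S(S(S(add(add(Z, mul(add(SZ, mul(Z, SSSZ)), SSSZ)), mul(add(Z, Z), add(Z, Z)))))))))
  [19] S(S(S(S(S(S(add(mul(add(SZ, mul(Z, SSSZ)), SSSZ), mul(add(Z, Z), add(Z, Z)))))))))
  [20] S(S(S(S(S(S(add(mul(S(add(Z, mul(Z, SSSZ))), SSSZ), mul(add(Z, Z), add(Z, Z)))))))))
  [21] S(S(S(S(S(S(add(add(SSSZ, mul(add(Z, mul(Z, SSSZ)), SSSZ)), mul(add(Z, Z), add(Z, Z)))))))))
  [22] S(S(S(S(S(S(add(S(add(SSZ, mul(add(Z, mul(Z, SSSZ)), SSSZ))), mul(add(Z, Z), add(Z, Z)))))))))
  [23] S(S(S(S(S(S(S(add(add(SSZ, mul(add(Z, mul(Z, SSSZ)), SSSZ)), mul(add(Z, Z), add(Z, Z))))))))))
  [24] S(S(S(S(S(S(S(add(S(add(SZ, mul(add(Z, mul(Z, SSSZ)), SSSZ))), mul(add(Z, Z), add(Z, Z))))))))))
  [25] S(S(S(S(S(S(S(S(add(add(SZ, mul(add(Z, mul(Z, SSSZ)), SSSZ)), mul(add(Z, Z), add(Z, Z)))))))))))
  [26] S(S(S(S(S(S(S(S(add(S(add(Z, mul(add(Z, mul(Z, SSSZ)), SSSZ))), mul(add(Z, Z), add(Z, Z)))))))))))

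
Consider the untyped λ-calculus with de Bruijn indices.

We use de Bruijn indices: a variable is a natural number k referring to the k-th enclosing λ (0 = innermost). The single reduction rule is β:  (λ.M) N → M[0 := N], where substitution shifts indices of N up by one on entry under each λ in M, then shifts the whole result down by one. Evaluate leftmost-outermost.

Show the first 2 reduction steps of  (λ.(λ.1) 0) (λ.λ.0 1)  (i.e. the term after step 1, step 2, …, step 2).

  start: (λ.(λ.1) 0) (λ.λ.0 1)
  step 1: (λ.λ.λ.0 1) (λ.λ.0 1)
  step 2: λ.λ.0 1

Answer: after 2 steps: λ.λ.0 1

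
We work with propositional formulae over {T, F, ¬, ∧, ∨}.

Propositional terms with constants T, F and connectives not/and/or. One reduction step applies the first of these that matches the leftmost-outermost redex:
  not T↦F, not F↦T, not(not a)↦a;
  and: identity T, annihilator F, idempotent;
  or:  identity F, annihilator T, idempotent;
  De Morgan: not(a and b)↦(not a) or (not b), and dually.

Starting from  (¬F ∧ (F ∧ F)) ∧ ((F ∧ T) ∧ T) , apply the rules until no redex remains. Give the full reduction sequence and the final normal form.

Answer: normal form = F  (in 4 steps)

Working:
  start: (¬F ∧ (F ∧ F)) ∧ ((F ∧ T) ∧ T)
  [1] (T ∧ (F ∧ F)) ∧ ((F ∧ T) ∧ T)
  [2] (F ∧ F) ∧ ((F ∧ T) ∧ T)
  [3] F ∧ ((F ∧ T) ∧ T)
  [4] F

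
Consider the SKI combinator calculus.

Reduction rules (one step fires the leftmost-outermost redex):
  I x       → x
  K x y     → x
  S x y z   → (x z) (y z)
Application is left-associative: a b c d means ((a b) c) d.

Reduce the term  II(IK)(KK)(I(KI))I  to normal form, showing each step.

Answer: normal form = K  (in 5 steps)

Reduction:
  start: II(IK)(KK)(I(KI))I
  [1] I(IK)(KK)(I(KI))I
  [2] IK(KK)(I(KI))I
  [3] K(KK)(I(KI))I
  [4] KKI
  [5] K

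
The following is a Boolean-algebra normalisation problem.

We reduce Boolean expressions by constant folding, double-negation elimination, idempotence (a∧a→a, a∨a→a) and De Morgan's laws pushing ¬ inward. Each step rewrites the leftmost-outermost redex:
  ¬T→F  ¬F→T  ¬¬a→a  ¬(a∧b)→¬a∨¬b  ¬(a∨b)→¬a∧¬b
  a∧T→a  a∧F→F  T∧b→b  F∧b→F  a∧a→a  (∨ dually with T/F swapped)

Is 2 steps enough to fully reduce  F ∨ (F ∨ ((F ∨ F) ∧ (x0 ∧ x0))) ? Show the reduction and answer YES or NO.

Answer: NO — after 2 steps the term is (F ∨ F) ∧ (x0 ∧ x0), not yet normal

Derivation:
  start: F ∨ (F ∨ ((F ∨ F) ∧ (x0 ∧ x0)))
  →1  F ∨ ((F ∨ F) ∧ (x0 ∧ x0))
  →2  (F ∨ F) ∧ (x0 ∧ x0)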